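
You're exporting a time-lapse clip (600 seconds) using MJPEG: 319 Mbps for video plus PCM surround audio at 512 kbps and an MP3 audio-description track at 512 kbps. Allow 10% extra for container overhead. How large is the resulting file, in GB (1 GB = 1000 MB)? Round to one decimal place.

Audio total: 512 + 512 = 1024 kbps = 1.024 Mbps.
Total bitrate: 319 + 1.024 = 320.024 Mbps.
Stream data: 320.024 Mbps × 600 s = 192014.4 Mb.
With 10% container overhead: ×1.10.
211,216 Mb ÷ 8 = 26,402 MB → 26.40 GB.

26.4 GB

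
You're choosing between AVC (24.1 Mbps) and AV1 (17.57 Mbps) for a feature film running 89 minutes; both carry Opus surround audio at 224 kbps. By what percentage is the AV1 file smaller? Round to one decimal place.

89 min = 5340 s
Audio: 224 kbps = 0.224 Mbps.
AVC: 24.324 Mbps × 5340 s = 129890.2 Mb = 15.121 GiB.
AV1: 17.794 Mbps × 5340 s = 95020.0 Mb = 11.062 GiB.
Reduction: (1 − 11.062/15.121) × 100 = 26.85%.

26.8%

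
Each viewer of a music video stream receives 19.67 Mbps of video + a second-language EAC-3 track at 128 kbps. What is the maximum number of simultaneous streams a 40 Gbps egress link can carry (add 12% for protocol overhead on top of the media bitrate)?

1803

Audio: 128 kbps = 0.128 Mbps.
Per-viewer media rate: 19.798 Mbps.
On the wire with 12% overhead: 22.174 Mbps.
40 Gbps = 40,000 Mbps; 40,000 / 22.174 = 1803.93 → 1803 viewers.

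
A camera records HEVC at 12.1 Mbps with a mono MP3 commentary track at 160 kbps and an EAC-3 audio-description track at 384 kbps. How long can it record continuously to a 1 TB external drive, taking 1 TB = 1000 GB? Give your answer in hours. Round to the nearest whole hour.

Audio total: 160 + 384 = 544 kbps = 0.544 Mbps.
Total bitrate: 12.1 + 0.544 = 12.644 Mbps.
Capacity: 1 TB = 8,000,000 Mb.
Recording time: 8,000,000 / 12.644 = 632,711 s ≈ 176 hours.

176 hours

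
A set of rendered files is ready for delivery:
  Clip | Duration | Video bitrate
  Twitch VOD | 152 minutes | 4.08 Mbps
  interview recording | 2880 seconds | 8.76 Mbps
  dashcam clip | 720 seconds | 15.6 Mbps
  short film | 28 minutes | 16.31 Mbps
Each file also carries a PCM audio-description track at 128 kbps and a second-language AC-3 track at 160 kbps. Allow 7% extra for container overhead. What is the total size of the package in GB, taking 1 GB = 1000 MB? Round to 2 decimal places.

14.07 GB

Audio total: 128 + 160 = 288 kbps = 0.288 Mbps.
Twitch VOD: 4.368 Mbps × 9120 s × 1.07 = 42624.7 Mb
interview recording: 9.048 Mbps × 2880 s × 1.07 = 27882.3 Mb
dashcam clip: 15.888 Mbps × 720 s × 1.07 = 12240.1 Mb
short film: 16.598 Mbps × 1680 s × 1.07 = 29836.6 Mb
Total: 112583.7 Mb = 14073.0 MB.
= 14.07 GB.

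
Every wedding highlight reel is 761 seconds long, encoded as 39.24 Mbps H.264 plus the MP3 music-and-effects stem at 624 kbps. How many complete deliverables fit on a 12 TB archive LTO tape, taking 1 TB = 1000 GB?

3164

Audio: 624 kbps = 0.624 Mbps.
Total bitrate: 39.864 Mbps.
Per item: 39.864 Mbps × 761 s = 30,337 Mb = 3,792 MB.
Capacity: 12 TB = 96,000,000 Mb; 3164.50 items → 3164 complete.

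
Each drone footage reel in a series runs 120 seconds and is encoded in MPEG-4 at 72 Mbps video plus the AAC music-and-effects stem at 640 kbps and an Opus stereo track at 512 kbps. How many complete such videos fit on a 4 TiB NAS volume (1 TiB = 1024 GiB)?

4008

Audio total: 640 + 512 = 1152 kbps = 1.152 Mbps.
Total bitrate: 73.152 Mbps.
Per item: 73.152 Mbps × 120 s = 8,778 Mb = 1,097 MB.
Capacity: 4 TiB = 35,184,372 Mb; 4008.14 items → 4008 complete.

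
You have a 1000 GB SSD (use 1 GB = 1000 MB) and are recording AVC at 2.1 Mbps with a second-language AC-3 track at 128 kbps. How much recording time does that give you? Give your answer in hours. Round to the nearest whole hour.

997 hours

Audio: 128 kbps = 0.128 Mbps.
Total bitrate: 2.1 + 0.128 = 2.228 Mbps.
Capacity: 1000 GB = 8,000,000 Mb.
Recording time: 8,000,000 / 2.228 = 3,590,664 s ≈ 997 hours.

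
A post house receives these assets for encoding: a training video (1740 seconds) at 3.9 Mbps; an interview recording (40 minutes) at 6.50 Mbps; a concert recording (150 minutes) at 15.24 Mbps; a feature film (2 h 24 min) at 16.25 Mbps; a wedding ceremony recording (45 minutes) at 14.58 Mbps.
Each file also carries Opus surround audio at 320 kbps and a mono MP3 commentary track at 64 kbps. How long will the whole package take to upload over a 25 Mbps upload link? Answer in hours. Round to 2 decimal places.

3.87 hours

Audio total: 320 + 64 = 384 kbps = 0.384 Mbps.
training video: 4.284 Mbps × 1740 s = 7454.2 Mb
interview recording: 6.884 Mbps × 2400 s = 16521.6 Mb
concert recording: 15.624 Mbps × 9000 s = 140616.0 Mb
feature film: 16.634 Mbps × 8640 s = 143717.8 Mb
wedding ceremony recording: 14.964 Mbps × 2700 s = 40402.8 Mb
Total: 348712.3 Mb = 43589.0 MB.
At 25 Mbps: 348712.3 / 25 = 13948 s ≈ 3.87 hours.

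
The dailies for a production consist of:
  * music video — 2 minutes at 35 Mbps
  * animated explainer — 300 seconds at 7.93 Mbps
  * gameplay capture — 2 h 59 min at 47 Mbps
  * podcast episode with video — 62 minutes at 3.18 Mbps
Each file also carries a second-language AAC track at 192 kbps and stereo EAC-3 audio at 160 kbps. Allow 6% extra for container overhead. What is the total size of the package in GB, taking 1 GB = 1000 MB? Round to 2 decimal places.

70.02 GB

Audio total: 192 + 160 = 352 kbps = 0.352 Mbps.
music video: 35.352 Mbps × 120 s × 1.06 = 4496.8 Mb
animated explainer: 8.282 Mbps × 300 s × 1.06 = 2633.7 Mb
gameplay capture: 47.352 Mbps × 10740 s × 1.06 = 539074.1 Mb
podcast episode with video: 3.532 Mbps × 3720 s × 1.06 = 13927.4 Mb
Total: 560131.9 Mb = 70016.5 MB.
= 70.02 GB.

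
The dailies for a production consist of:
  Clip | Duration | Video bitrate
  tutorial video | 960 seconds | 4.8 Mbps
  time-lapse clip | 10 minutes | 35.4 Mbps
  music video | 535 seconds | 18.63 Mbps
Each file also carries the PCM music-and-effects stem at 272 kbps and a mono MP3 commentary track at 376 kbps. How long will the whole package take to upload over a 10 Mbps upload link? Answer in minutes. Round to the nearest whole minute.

Audio total: 272 + 376 = 648 kbps = 0.648 Mbps.
tutorial video: 5.448 Mbps × 960 s = 5230.1 Mb
time-lapse clip: 36.048 Mbps × 600 s = 21628.8 Mb
music video: 19.278 Mbps × 535 s = 10313.7 Mb
Total: 37172.6 Mb = 4646.6 MB.
At 10 Mbps: 37172.6 / 10 = 3717 s ≈ 62 minutes.

62 minutes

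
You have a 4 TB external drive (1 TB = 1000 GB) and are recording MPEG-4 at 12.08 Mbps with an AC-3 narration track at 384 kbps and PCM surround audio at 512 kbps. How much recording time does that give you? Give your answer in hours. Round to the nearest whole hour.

Audio total: 384 + 512 = 896 kbps = 0.896 Mbps.
Total bitrate: 12.08 + 0.896 = 12.976 Mbps.
Capacity: 4 TB = 32,000,000 Mb.
Recording time: 32,000,000 / 12.976 = 2,466,091 s ≈ 685 hours.

685 hours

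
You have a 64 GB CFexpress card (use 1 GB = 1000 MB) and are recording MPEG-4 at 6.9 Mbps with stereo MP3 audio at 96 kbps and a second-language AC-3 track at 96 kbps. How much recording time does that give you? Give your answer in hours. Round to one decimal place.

Audio total: 96 + 96 = 192 kbps = 0.192 Mbps.
Total bitrate: 6.9 + 0.192 = 7.092 Mbps.
Capacity: 64 GB = 512,000 Mb.
Recording time: 512,000 / 7.092 = 72,194 s ≈ 20.1 hours.

20.1 hours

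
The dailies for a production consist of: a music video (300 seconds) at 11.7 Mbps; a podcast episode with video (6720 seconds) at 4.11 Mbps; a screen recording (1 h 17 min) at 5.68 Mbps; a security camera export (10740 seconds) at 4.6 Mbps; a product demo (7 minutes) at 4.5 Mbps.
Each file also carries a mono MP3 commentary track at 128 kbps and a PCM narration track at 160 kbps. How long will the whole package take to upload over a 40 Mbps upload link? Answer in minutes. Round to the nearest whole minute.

Audio total: 128 + 160 = 288 kbps = 0.288 Mbps.
music video: 11.988 Mbps × 300 s = 3596.4 Mb
podcast episode with video: 4.398 Mbps × 6720 s = 29554.6 Mb
screen recording: 5.968 Mbps × 4620 s = 27572.2 Mb
security camera export: 4.888 Mbps × 10740 s = 52497.1 Mb
product demo: 4.788 Mbps × 420 s = 2011.0 Mb
Total: 115231.2 Mb = 14403.9 MB.
At 40 Mbps: 115231.2 / 40 = 2881 s ≈ 48 minutes.

48 minutes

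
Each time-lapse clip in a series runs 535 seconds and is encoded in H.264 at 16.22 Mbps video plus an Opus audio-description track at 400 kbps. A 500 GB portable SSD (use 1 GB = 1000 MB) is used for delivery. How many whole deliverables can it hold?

Audio: 400 kbps = 0.400 Mbps.
Total bitrate: 16.620 Mbps.
Per item: 16.620 Mbps × 535 s = 8,892 Mb = 1,111 MB.
Capacity: 500 GB = 4,000,000 Mb; 449.86 items → 449 complete.

449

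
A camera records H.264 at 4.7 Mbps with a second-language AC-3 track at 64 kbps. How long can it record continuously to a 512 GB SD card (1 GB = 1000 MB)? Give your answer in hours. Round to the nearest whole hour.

Audio: 64 kbps = 0.064 Mbps.
Total bitrate: 4.7 + 0.064 = 4.764 Mbps.
Capacity: 512 GB = 4,096,000 Mb.
Recording time: 4,096,000 / 4.764 = 859,782 s ≈ 239 hours.

239 hours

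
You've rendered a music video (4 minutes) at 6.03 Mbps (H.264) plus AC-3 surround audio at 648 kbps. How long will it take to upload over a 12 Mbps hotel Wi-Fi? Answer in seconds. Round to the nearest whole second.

4 min = 240 s
Audio: 648 kbps = 0.648 Mbps.
Total bitrate: 6.678 Mbps.
File: 6.678 Mbps × 240 s = 1602.7 Mb.
At 12 Mbps: 1602.7 / 12 = 133.6 s ≈ 134 seconds.

134 seconds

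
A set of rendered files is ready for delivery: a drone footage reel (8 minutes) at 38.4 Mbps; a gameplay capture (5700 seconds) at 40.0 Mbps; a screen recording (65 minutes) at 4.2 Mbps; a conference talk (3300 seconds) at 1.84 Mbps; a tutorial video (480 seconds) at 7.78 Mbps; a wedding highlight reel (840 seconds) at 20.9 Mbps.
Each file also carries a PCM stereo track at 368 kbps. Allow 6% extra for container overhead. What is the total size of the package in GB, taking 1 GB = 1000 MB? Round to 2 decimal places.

39.16 GB

Audio: 368 kbps = 0.368 Mbps.
drone footage reel: 38.768 Mbps × 480 s × 1.06 = 19725.2 Mb
gameplay capture: 40.368 Mbps × 5700 s × 1.06 = 243903.5 Mb
screen recording: 4.568 Mbps × 3900 s × 1.06 = 18884.1 Mb
conference talk: 2.208 Mbps × 3300 s × 1.06 = 7723.6 Mb
tutorial video: 8.148 Mbps × 480 s × 1.06 = 4145.7 Mb
wedding highlight reel: 21.268 Mbps × 840 s × 1.06 = 18937.0 Mb
Total: 313319.0 Mb = 39164.9 MB.
= 39.16 GB.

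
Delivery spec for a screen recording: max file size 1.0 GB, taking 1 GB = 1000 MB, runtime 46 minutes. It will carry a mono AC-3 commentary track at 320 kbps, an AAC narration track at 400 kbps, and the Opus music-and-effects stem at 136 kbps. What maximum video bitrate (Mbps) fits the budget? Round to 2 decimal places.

Budget: 1.0 GB = 8000.0 Mb.
46 min = 2760 s
Total bitrate budget: 8000.0 Mb / 2760 s = 2.899 Mbps.
Audio total: 320 + 400 + 136 = 856 kbps = 0.856 Mbps.
Video: 2.899 − 0.856 = 2.043 Mbps.

2.04 Mbps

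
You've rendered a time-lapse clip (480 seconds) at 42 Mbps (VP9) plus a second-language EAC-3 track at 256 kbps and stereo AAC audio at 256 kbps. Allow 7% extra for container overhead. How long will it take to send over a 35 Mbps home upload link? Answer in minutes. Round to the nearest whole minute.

10 minutes

Audio total: 256 + 256 = 512 kbps = 0.512 Mbps.
Total bitrate: 42.512 Mbps.
File: 42.512 Mbps × 480 s = 20405.8 Mb.
With 7% container overhead: ×1.07. → 21834.2 Mb.
At 35 Mbps: 21834.2 / 35 = 623.8 s ≈ 10.4 minutes.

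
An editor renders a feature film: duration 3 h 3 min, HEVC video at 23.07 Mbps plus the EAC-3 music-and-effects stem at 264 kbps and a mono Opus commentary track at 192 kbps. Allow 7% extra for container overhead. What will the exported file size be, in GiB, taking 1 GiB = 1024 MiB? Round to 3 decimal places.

32.177 GiB

3 h 3 min = 183 min = 10980 s
Audio total: 264 + 192 = 456 kbps = 0.456 Mbps.
Total bitrate: 23.07 + 0.456 = 23.526 Mbps.
Stream data: 23.526 Mbps × 10980 s = 258315.5 Mb.
With 7% container overhead: ×1.07.
276,398 Mb = 34,549,695,450 bytes ÷ 1,073,741,824 = 32.18 GiB.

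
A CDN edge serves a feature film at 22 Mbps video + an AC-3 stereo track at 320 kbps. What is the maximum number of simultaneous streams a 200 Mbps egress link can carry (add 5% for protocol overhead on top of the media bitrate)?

Audio: 320 kbps = 0.320 Mbps.
Per-viewer media rate: 22.320 Mbps.
On the wire with 5% overhead: 23.436 Mbps.
200 Mbps = 200.0 Mbps; 200.0 / 23.436 = 8.53 → 8 viewers.

8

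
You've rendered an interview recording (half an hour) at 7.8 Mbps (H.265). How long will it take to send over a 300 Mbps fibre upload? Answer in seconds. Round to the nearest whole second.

30 min = 1800 s
File: 7.800 Mbps × 1800 s = 14040.0 Mb.
At 300 Mbps: 14040.0 / 300 = 46.8 s ≈ 46.8 seconds.

47 seconds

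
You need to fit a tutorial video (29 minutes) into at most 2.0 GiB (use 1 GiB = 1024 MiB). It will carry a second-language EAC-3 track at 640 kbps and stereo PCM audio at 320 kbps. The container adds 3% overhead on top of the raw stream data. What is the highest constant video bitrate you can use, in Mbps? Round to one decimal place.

Budget: 2.0 GiB = 17179.9 Mb.
Stream payload after overhead: 17179.9 / 1.03 = 16679.5 Mb.
29 min = 1740 s
Total bitrate budget: 16679.5 Mb / 1740 s = 9.586 Mbps.
Audio total: 640 + 320 = 960 kbps = 0.960 Mbps.
Video: 9.586 − 0.960 = 8.626 Mbps.

8.6 Mbps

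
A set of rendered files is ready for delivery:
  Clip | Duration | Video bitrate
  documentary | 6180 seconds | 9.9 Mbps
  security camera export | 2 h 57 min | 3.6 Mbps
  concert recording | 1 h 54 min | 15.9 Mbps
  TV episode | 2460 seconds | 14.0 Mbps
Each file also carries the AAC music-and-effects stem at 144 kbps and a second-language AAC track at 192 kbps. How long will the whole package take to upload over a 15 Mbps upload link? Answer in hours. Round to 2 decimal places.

4.66 hours

Audio total: 144 + 192 = 336 kbps = 0.336 Mbps.
documentary: 10.236 Mbps × 6180 s = 63258.5 Mb
security camera export: 3.936 Mbps × 10620 s = 41800.3 Mb
concert recording: 16.236 Mbps × 6840 s = 111054.2 Mb
TV episode: 14.336 Mbps × 2460 s = 35266.6 Mb
Total: 251379.6 Mb = 31422.5 MB.
At 15 Mbps: 251379.6 / 15 = 16759 s ≈ 4.66 hours.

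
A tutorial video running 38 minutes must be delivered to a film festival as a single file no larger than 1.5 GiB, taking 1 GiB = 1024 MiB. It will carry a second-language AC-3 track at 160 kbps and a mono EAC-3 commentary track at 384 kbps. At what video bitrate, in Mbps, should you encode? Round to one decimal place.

Budget: 1.5 GiB = 12884.9 Mb.
38 min = 2280 s
Total bitrate budget: 12884.9 Mb / 2280 s = 5.651 Mbps.
Audio total: 160 + 384 = 544 kbps = 0.544 Mbps.
Video: 5.651 − 0.544 = 5.107 Mbps.

5.1 Mbps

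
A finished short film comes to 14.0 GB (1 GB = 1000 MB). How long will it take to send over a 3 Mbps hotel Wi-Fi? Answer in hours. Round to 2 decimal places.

File: 14.0 GB = 112000.0 Mb.
At 3 Mbps: 112000.0 / 3 = 37333.3 s ≈ 10.4 hours.

10.37 hours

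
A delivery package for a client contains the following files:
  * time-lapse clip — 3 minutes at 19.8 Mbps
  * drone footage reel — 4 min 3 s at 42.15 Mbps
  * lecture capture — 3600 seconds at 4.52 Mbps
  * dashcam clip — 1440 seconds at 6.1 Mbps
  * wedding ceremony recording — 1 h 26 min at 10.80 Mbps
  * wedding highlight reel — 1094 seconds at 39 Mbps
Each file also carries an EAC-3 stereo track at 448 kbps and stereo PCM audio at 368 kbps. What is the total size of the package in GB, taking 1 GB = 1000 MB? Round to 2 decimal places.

Audio total: 448 + 368 = 816 kbps = 0.816 Mbps.
time-lapse clip: 20.616 Mbps × 180 s = 3710.9 Mb
drone footage reel: 42.966 Mbps × 243 s = 10440.7 Mb
lecture capture: 5.336 Mbps × 3600 s = 19209.6 Mb
dashcam clip: 6.916 Mbps × 1440 s = 9959.0 Mb
wedding ceremony recording: 11.616 Mbps × 5160 s = 59938.6 Mb
wedding highlight reel: 39.816 Mbps × 1094 s = 43558.7 Mb
Total: 146817.5 Mb = 18352.2 MB.
= 18.35 GB.

18.35 GB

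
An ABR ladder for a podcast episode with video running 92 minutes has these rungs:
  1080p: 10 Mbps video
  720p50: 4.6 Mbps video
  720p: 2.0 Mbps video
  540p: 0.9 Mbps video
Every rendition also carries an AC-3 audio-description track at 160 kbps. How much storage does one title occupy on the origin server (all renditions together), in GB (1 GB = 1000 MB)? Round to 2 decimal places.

12.52 GB

92 min = 5520 s
Audio: 160 kbps = 0.160 Mbps.
Sum of rendition bitrates: (10+0.160) + (4.6+0.160) + (2.0+0.160) + (0.9+0.160) = 18.140 Mbps.
× 5520 s = 100,133 Mb = 12,517 MB = 12.52 GB.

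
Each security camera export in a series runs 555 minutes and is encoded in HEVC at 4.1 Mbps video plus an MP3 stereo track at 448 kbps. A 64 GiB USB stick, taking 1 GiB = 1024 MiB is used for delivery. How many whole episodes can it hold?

555 min = 33300 s
Audio: 448 kbps = 0.448 Mbps.
Total bitrate: 4.548 Mbps.
Per item: 4.548 Mbps × 33300 s = 151,448 Mb = 18,931 MB.
Capacity: 64 GiB = 549,756 Mb; 3.63 items → 3 complete.

3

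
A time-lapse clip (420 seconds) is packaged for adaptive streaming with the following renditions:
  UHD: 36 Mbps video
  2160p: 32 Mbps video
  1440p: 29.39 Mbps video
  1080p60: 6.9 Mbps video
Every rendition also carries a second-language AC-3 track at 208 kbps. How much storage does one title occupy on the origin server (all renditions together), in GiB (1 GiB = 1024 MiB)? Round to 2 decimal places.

5.14 GiB

Audio: 208 kbps = 0.208 Mbps.
Sum of rendition bitrates: (36+0.208) + (32+0.208) + (29.39+0.208) + (6.9+0.208) = 105.122 Mbps.
× 420 s = 44,151 Mb = 5,519 MB = 5.140 GiB.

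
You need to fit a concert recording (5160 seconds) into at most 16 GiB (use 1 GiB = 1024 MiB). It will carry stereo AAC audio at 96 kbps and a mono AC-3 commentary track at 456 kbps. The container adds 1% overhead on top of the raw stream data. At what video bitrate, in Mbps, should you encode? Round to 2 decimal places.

Budget: 16 GiB = 137439.0 Mb.
Stream payload after overhead: 137439.0 / 1.01 = 136078.2 Mb.
Total bitrate budget: 136078.2 Mb / 5160 s = 26.372 Mbps.
Audio total: 96 + 456 = 552 kbps = 0.552 Mbps.
Video: 26.372 − 0.552 = 25.820 Mbps.

25.82 Mbps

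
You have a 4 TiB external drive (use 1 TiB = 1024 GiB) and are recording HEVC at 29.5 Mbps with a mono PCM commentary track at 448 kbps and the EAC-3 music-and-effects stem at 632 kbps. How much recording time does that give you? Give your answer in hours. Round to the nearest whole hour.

320 hours

Audio total: 448 + 632 = 1080 kbps = 1.080 Mbps.
Total bitrate: 29.5 + 1.080 = 30.580 Mbps.
Capacity: 4 TiB = 35,184,372 Mb.
Recording time: 35,184,372 / 30.580 = 1,150,568 s ≈ 320 hours.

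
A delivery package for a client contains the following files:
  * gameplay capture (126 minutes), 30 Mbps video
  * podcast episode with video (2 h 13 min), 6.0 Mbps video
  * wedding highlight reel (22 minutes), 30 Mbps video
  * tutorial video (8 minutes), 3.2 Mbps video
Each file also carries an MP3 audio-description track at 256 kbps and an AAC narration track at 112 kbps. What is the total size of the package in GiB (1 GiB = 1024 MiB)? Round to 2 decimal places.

37.51 GiB

Audio total: 256 + 112 = 368 kbps = 0.368 Mbps.
gameplay capture: 30.368 Mbps × 7560 s = 229582.1 Mb
podcast episode with video: 6.368 Mbps × 7980 s = 50816.6 Mb
wedding highlight reel: 30.368 Mbps × 1320 s = 40085.8 Mb
tutorial video: 3.568 Mbps × 480 s = 1712.6 Mb
Total: 322197.1 Mb = 40274.6 MB.
= 37.51 GiB.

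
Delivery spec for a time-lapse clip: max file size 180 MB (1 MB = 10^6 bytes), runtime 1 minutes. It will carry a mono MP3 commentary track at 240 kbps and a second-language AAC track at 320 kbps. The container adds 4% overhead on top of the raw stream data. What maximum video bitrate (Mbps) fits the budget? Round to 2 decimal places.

Budget: 180 MB = 1440.0 Mb.
Stream payload after overhead: 1440.0 / 1.04 = 1384.6 Mb.
Total bitrate budget: 1384.6 Mb / 60 s = 23.077 Mbps.
Audio total: 240 + 320 = 560 kbps = 0.560 Mbps.
Video: 23.077 − 0.560 = 22.517 Mbps.

22.52 Mbps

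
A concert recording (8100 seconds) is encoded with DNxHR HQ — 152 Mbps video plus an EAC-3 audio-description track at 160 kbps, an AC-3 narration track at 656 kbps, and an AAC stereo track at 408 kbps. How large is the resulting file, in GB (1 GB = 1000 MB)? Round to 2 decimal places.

155.14 GB

Audio total: 160 + 656 + 408 = 1224 kbps = 1.224 Mbps.
Total bitrate: 152 + 1.224 = 153.224 Mbps.
Stream data: 153.224 Mbps × 8100 s = 1241114.4 Mb.
1,241,114 Mb ÷ 8 = 155,139 MB → 155.1 GB.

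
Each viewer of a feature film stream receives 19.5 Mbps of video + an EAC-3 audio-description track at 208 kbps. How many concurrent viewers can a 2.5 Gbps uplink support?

Audio: 208 kbps = 0.208 Mbps.
Per-viewer media rate: 19.708 Mbps.
2.5 Gbps = 2,500 Mbps; 2,500 / 19.708 = 126.85 → 126 viewers.

126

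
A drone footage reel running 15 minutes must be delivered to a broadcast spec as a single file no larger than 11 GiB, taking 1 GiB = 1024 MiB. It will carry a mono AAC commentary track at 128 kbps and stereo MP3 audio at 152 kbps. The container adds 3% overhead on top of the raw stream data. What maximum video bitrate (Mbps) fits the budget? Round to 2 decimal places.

101.65 Mbps

Budget: 11 GiB = 94489.3 Mb.
Stream payload after overhead: 94489.3 / 1.03 = 91737.2 Mb.
15 min = 900 s
Total bitrate budget: 91737.2 Mb / 900 s = 101.930 Mbps.
Audio total: 128 + 152 = 280 kbps = 0.280 Mbps.
Video: 101.930 − 0.280 = 101.650 Mbps.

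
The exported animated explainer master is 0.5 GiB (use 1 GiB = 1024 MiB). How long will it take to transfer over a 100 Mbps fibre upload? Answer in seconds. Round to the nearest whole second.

43 seconds

File: 0.5 GiB = 4295.0 Mb.
At 100 Mbps: 4295.0 / 100 = 42.9 s ≈ 42.9 seconds.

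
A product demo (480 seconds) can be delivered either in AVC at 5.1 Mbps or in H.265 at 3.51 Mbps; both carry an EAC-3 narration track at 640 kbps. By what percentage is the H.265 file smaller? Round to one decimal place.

Audio: 640 kbps = 0.640 Mbps.
AVC: 5.740 Mbps × 480 s = 2755.2 Mb = 344.400 MB.
H.265: 4.150 Mbps × 480 s = 1992.0 Mb = 249.000 MB.
Reduction: (1 − 249.000/344.400) × 100 = 27.70%.

27.7%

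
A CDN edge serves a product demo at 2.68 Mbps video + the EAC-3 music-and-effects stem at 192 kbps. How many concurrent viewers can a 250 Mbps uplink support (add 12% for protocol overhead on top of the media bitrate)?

Audio: 192 kbps = 0.192 Mbps.
Per-viewer media rate: 2.872 Mbps.
On the wire with 12% overhead: 3.217 Mbps.
250 Mbps = 250.0 Mbps; 250.0 / 3.217 = 77.72 → 77 viewers.

77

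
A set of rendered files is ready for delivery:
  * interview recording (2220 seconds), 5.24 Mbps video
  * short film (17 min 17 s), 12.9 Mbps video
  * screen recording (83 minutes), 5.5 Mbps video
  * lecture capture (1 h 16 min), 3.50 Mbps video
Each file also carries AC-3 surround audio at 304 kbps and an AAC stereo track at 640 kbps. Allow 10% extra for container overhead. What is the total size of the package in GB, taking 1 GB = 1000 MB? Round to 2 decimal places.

11.06 GB

Audio total: 304 + 640 = 944 kbps = 0.944 Mbps.
interview recording: 6.184 Mbps × 2220 s × 1.10 = 15101.3 Mb
short film: 13.844 Mbps × 1037 s × 1.10 = 15791.9 Mb
screen recording: 6.444 Mbps × 4980 s × 1.10 = 35300.2 Mb
lecture capture: 4.444 Mbps × 4560 s × 1.10 = 22291.1 Mb
Total: 88484.5 Mb = 11060.6 MB.
= 11.06 GB.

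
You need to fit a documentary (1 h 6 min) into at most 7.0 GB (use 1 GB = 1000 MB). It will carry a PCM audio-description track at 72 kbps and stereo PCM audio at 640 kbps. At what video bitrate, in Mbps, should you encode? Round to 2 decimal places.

13.43 Mbps

Budget: 7.0 GB = 56000.0 Mb.
1 h 6 min = 66 min = 3960 s
Total bitrate budget: 56000.0 Mb / 3960 s = 14.141 Mbps.
Audio total: 72 + 640 = 712 kbps = 0.712 Mbps.
Video: 14.141 − 0.712 = 13.429 Mbps.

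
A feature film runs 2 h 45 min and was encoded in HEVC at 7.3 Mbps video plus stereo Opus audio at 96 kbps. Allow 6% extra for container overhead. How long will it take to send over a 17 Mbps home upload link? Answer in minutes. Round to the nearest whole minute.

76 minutes

2 h 45 min = 165 min = 9900 s
Audio: 96 kbps = 0.096 Mbps.
Total bitrate: 7.396 Mbps.
File: 7.396 Mbps × 9900 s = 73220.4 Mb.
With 6% container overhead: ×1.06. → 77613.6 Mb.
At 17 Mbps: 77613.6 / 17 = 4565.5 s ≈ 76.1 minutes.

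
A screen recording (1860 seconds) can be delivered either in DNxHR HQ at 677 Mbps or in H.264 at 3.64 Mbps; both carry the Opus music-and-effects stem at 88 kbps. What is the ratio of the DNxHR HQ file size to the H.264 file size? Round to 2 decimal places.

Audio: 88 kbps = 0.088 Mbps.
DNxHR HQ: 677.088 Mbps × 1860 s = 1259383.7 Mb = 157.423 GB.
H.264: 3.728 Mbps × 1860 s = 6934.1 Mb = 0.867 GB.
Ratio: 157.423 / 0.867 = 181.622.

181.62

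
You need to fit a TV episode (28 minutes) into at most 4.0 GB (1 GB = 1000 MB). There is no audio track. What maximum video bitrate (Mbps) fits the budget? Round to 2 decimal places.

19.05 Mbps

Budget: 4.0 GB = 32000.0 Mb.
28 min = 1680 s
Total bitrate budget: 32000.0 Mb / 1680 s = 19.048 Mbps.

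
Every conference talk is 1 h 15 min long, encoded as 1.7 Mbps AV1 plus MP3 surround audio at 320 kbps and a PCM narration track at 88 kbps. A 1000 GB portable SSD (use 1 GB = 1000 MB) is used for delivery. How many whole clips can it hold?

1 h 15 min = 75 min = 4500 s
Audio total: 320 + 88 = 408 kbps = 0.408 Mbps.
Total bitrate: 2.108 Mbps.
Per item: 2.108 Mbps × 4500 s = 9,486 Mb = 1,186 MB.
Capacity: 1000 GB = 8,000,000 Mb; 843.35 items → 843 complete.

843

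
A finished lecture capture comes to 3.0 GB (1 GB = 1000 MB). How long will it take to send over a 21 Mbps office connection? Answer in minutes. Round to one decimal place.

File: 3.0 GB = 24000.0 Mb.
At 21 Mbps: 24000.0 / 21 = 1142.9 s ≈ 19 minutes.

19.0 minutes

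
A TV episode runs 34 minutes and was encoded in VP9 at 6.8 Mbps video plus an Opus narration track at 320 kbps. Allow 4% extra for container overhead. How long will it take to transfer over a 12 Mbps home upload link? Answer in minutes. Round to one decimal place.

21.0 minutes

34 min = 2040 s
Audio: 320 kbps = 0.320 Mbps.
Total bitrate: 7.120 Mbps.
File: 7.120 Mbps × 2040 s = 14524.8 Mb.
With 4% container overhead: ×1.04. → 15105.8 Mb.
At 12 Mbps: 15105.8 / 12 = 1258.8 s ≈ 21 minutes.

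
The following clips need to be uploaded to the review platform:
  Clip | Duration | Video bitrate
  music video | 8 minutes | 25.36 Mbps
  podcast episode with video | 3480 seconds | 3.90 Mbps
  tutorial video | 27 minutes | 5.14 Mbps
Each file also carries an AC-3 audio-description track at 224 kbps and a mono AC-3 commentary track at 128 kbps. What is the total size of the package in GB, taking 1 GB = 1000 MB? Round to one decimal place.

4.5 GB

Audio total: 224 + 128 = 352 kbps = 0.352 Mbps.
music video: 25.712 Mbps × 480 s = 12341.8 Mb
podcast episode with video: 4.252 Mbps × 3480 s = 14797.0 Mb
tutorial video: 5.492 Mbps × 1620 s = 8897.0 Mb
Total: 36035.8 Mb = 4504.5 MB.
= 4.504 GB.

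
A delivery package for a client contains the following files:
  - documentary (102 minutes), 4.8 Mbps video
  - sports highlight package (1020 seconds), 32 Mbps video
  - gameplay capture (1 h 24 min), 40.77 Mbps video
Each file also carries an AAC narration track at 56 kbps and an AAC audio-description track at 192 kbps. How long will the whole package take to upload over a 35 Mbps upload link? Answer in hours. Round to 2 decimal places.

2.15 hours

Audio total: 56 + 192 = 248 kbps = 0.248 Mbps.
documentary: 5.048 Mbps × 6120 s = 30893.8 Mb
sports highlight package: 32.248 Mbps × 1020 s = 32893.0 Mb
gameplay capture: 41.018 Mbps × 5040 s = 206730.7 Mb
Total: 270517.4 Mb = 33814.7 MB.
At 35 Mbps: 270517.4 / 35 = 7729 s ≈ 2.15 hours.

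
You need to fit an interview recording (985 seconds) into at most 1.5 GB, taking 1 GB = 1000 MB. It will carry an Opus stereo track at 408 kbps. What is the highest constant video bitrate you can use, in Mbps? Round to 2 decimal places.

Budget: 1.5 GB = 12000.0 Mb.
Total bitrate budget: 12000.0 Mb / 985 s = 12.183 Mbps.
Audio: 408 kbps = 0.408 Mbps.
Video: 12.183 − 0.408 = 11.775 Mbps.

11.77 Mbps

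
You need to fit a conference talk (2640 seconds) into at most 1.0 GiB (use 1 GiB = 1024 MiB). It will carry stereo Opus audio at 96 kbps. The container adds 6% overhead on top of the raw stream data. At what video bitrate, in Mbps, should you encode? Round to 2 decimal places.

Budget: 1.0 GiB = 8589.9 Mb.
Stream payload after overhead: 8589.9 / 1.06 = 8103.7 Mb.
Total bitrate budget: 8103.7 Mb / 2640 s = 3.070 Mbps.
Audio: 96 kbps = 0.096 Mbps.
Video: 3.070 − 0.096 = 2.974 Mbps.

2.97 Mbps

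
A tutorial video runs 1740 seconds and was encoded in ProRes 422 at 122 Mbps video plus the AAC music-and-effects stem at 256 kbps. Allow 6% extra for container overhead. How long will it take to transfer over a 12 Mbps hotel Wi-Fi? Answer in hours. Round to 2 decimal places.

5.22 hours

Audio: 256 kbps = 0.256 Mbps.
Total bitrate: 122.256 Mbps.
File: 122.256 Mbps × 1740 s = 212725.4 Mb.
With 6% container overhead: ×1.06. → 225489.0 Mb.
At 12 Mbps: 225489.0 / 12 = 18790.7 s ≈ 5.22 hours.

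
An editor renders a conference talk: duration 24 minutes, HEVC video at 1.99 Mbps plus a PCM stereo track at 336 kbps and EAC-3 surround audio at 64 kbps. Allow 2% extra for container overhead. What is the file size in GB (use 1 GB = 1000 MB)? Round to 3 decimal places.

24 min = 1440 s
Audio total: 336 + 64 = 400 kbps = 0.400 Mbps.
Total bitrate: 1.99 + 0.400 = 2.390 Mbps.
Stream data: 2.390 Mbps × 1440 s = 3441.6 Mb.
With 2% container overhead: ×1.02.
3,510 Mb ÷ 8 = 438.8 MB → 0.4388 GB.

0.439 GB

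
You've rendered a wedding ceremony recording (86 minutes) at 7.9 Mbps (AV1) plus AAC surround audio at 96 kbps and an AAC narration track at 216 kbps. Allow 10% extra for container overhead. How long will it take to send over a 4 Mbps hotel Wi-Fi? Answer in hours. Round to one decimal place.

3.2 hours

86 min = 5160 s
Audio total: 96 + 216 = 312 kbps = 0.312 Mbps.
Total bitrate: 8.212 Mbps.
File: 8.212 Mbps × 5160 s = 42373.9 Mb.
With 10% container overhead: ×1.10. → 46611.3 Mb.
At 4 Mbps: 46611.3 / 4 = 11652.8 s ≈ 3.24 hours.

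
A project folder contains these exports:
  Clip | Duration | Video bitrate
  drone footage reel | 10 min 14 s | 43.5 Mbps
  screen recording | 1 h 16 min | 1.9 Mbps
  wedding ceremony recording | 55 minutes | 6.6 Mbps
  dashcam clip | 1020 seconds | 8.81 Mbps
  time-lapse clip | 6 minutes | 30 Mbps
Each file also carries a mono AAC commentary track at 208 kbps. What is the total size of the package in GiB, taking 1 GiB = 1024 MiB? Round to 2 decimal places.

Audio: 208 kbps = 0.208 Mbps.
drone footage reel: 43.708 Mbps × 614 s = 26836.7 Mb
screen recording: 2.108 Mbps × 4560 s = 9612.5 Mb
wedding ceremony recording: 6.808 Mbps × 3300 s = 22466.4 Mb
dashcam clip: 9.018 Mbps × 1020 s = 9198.4 Mb
time-lapse clip: 30.208 Mbps × 360 s = 10874.9 Mb
Total: 78988.8 Mb = 9873.6 MB.
= 9.196 GiB.

9.20 GiB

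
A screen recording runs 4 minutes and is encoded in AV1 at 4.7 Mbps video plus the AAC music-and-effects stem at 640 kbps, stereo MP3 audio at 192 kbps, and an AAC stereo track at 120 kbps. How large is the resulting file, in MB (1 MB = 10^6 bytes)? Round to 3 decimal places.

4 min = 240 s
Audio total: 640 + 192 + 120 = 952 kbps = 0.952 Mbps.
Total bitrate: 4.7 + 0.952 = 5.652 Mbps.
Stream data: 5.652 Mbps × 240 s = 1356.5 Mb.
1,356 Mb ÷ 8 = 169.6 MB → 169.6 MB.

169.560 MB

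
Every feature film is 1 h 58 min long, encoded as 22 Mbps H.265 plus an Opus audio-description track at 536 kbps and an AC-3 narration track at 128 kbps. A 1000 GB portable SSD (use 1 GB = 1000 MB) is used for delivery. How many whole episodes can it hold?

49

1 h 58 min = 118 min = 7080 s
Audio total: 536 + 128 = 664 kbps = 0.664 Mbps.
Total bitrate: 22.664 Mbps.
Per item: 22.664 Mbps × 7080 s = 160,461 Mb = 20,058 MB.
Capacity: 1000 GB = 8,000,000 Mb; 49.86 items → 49 complete.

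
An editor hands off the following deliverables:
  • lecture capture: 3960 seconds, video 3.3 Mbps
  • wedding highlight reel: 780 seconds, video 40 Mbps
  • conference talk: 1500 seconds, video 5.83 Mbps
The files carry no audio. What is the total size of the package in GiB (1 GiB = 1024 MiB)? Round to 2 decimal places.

6.17 GiB

lecture capture: 3.300 Mbps × 3960 s = 13068.0 Mb
wedding highlight reel: 40.000 Mbps × 780 s = 31200.0 Mb
conference talk: 5.830 Mbps × 1500 s = 8745.0 Mb
Total: 53013.0 Mb = 6626.6 MB.
= 6.172 GiB.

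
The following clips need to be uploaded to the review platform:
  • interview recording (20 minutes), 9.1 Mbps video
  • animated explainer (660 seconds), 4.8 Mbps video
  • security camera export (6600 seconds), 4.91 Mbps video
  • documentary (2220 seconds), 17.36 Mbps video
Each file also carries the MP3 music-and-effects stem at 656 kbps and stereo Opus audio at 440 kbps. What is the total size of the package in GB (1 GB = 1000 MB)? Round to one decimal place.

Audio total: 656 + 440 = 1096 kbps = 1.096 Mbps.
interview recording: 10.196 Mbps × 1200 s = 12235.2 Mb
animated explainer: 5.896 Mbps × 660 s = 3891.4 Mb
security camera export: 6.006 Mbps × 6600 s = 39639.6 Mb
documentary: 18.456 Mbps × 2220 s = 40972.3 Mb
Total: 96738.5 Mb = 12092.3 MB.
= 12.09 GB.

12.1 GB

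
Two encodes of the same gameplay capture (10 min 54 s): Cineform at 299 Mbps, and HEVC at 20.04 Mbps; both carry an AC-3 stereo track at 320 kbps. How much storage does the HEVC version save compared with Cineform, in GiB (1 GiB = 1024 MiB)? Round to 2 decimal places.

10 min 54 s = 654 s
Audio: 320 kbps = 0.320 Mbps.
Cineform: 299.320 Mbps × 654 s = 195755.3 Mb = 22.789 GiB.
HEVC: 20.360 Mbps × 654 s = 13315.4 Mb = 1.550 GiB.
Saving: 22.789 − 1.550 = 21.239 GiB.

21.24 GiB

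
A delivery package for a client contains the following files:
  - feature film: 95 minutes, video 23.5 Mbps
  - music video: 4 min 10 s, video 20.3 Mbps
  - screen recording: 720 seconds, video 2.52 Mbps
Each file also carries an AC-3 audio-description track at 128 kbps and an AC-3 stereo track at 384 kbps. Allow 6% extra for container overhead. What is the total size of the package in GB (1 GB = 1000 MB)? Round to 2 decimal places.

Audio total: 128 + 384 = 512 kbps = 0.512 Mbps.
feature film: 24.012 Mbps × 5700 s × 1.06 = 145080.5 Mb
music video: 20.812 Mbps × 250 s × 1.06 = 5515.2 Mb
screen recording: 3.032 Mbps × 720 s × 1.06 = 2314.0 Mb
Total: 152909.7 Mb = 19113.7 MB.
= 19.11 GB.

19.11 GB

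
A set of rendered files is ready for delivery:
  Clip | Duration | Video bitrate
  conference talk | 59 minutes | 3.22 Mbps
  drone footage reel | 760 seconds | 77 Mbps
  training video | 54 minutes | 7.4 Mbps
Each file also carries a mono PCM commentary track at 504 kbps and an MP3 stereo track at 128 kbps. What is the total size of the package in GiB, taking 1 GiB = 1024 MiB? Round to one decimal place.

11.5 GiB

Audio total: 504 + 128 = 632 kbps = 0.632 Mbps.
conference talk: 3.852 Mbps × 3540 s = 13636.1 Mb
drone footage reel: 77.632 Mbps × 760 s = 59000.3 Mb
training video: 8.032 Mbps × 3240 s = 26023.7 Mb
Total: 98660.1 Mb = 12332.5 MB.
= 11.49 GiB.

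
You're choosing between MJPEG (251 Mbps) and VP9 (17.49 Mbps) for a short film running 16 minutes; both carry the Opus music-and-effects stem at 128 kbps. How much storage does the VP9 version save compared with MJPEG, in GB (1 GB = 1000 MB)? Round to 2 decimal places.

16 min = 960 s
Audio: 128 kbps = 0.128 Mbps.
MJPEG: 251.128 Mbps × 960 s = 241082.9 Mb = 30.135 GB.
VP9: 17.618 Mbps × 960 s = 16913.3 Mb = 2.114 GB.
Saving: 30.135 − 2.114 = 28.021 GB.

28.02 GB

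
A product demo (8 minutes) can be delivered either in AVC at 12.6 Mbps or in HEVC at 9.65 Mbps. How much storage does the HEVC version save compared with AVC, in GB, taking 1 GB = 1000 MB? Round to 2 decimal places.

0.18 GB

8 min = 480 s
AVC: 12.600 Mbps × 480 s = 6048.0 Mb = 0.756 GB.
HEVC: 9.650 Mbps × 480 s = 4632.0 Mb = 0.579 GB.
Saving: 0.756 − 0.579 = 0.177 GB.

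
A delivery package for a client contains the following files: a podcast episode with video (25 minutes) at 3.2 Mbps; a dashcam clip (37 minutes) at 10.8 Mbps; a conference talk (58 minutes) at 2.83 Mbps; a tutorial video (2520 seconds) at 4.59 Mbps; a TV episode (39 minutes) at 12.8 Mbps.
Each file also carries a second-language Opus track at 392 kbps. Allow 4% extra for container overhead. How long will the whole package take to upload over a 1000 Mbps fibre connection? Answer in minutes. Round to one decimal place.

1.5 minutes

Audio: 392 kbps = 0.392 Mbps.
podcast episode with video: 3.592 Mbps × 1500 s × 1.04 = 5603.5 Mb
dashcam clip: 11.192 Mbps × 2220 s × 1.04 = 25840.1 Mb
conference talk: 3.222 Mbps × 3480 s × 1.04 = 11661.1 Mb
tutorial video: 4.982 Mbps × 2520 s × 1.04 = 13056.8 Mb
TV episode: 13.192 Mbps × 2340 s × 1.04 = 32104.1 Mb
Total: 88265.5 Mb = 11033.2 MB.
At 1000 Mbps: 88265.5 / 1000 = 88 s ≈ 1.47 minutes.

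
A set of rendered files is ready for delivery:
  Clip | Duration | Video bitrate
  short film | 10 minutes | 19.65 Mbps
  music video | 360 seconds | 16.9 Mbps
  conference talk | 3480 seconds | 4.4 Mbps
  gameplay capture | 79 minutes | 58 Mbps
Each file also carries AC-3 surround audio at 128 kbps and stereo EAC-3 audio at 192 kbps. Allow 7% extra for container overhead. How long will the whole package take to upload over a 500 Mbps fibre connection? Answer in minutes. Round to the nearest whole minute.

11 minutes

Audio total: 128 + 192 = 320 kbps = 0.320 Mbps.
short film: 19.970 Mbps × 600 s × 1.07 = 12820.7 Mb
music video: 17.220 Mbps × 360 s × 1.07 = 6633.1 Mb
conference talk: 4.720 Mbps × 3480 s × 1.07 = 17575.4 Mb
gameplay capture: 58.320 Mbps × 4740 s × 1.07 = 295787.4 Mb
Total: 332816.7 Mb = 41602.1 MB.
At 500 Mbps: 332816.7 / 500 = 666 s ≈ 11.1 minutes.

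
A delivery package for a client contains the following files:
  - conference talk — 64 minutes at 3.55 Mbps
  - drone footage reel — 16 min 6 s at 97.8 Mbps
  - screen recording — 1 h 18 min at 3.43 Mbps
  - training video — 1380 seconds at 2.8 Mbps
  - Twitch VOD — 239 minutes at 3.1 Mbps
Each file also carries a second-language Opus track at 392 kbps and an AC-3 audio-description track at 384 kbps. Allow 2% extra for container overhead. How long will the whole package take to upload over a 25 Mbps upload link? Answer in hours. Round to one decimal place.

2.2 hours

Audio total: 392 + 384 = 776 kbps = 0.776 Mbps.
conference talk: 4.326 Mbps × 3840 s × 1.02 = 16944.1 Mb
drone footage reel: 98.576 Mbps × 966 s × 1.02 = 97128.9 Mb
screen recording: 4.206 Mbps × 4680 s × 1.02 = 20077.8 Mb
training video: 3.576 Mbps × 1380 s × 1.02 = 5033.6 Mb
Twitch VOD: 3.876 Mbps × 14340 s × 1.02 = 56693.5 Mb
Total: 195877.8 Mb = 24484.7 MB.
At 25 Mbps: 195877.8 / 25 = 7835 s ≈ 2.18 hours.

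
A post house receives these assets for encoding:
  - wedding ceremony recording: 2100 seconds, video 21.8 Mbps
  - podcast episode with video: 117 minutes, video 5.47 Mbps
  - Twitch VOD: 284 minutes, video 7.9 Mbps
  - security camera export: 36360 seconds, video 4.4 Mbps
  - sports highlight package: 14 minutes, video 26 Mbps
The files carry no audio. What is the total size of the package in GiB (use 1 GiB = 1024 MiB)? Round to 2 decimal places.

46.64 GiB

wedding ceremony recording: 21.800 Mbps × 2100 s = 45780.0 Mb
podcast episode with video: 5.470 Mbps × 7020 s = 38399.4 Mb
Twitch VOD: 7.900 Mbps × 17040 s = 134616.0 Mb
security camera export: 4.400 Mbps × 36360 s = 159984.0 Mb
sports highlight package: 26.000 Mbps × 840 s = 21840.0 Mb
Total: 400619.4 Mb = 50077.4 MB.
= 46.64 GiB.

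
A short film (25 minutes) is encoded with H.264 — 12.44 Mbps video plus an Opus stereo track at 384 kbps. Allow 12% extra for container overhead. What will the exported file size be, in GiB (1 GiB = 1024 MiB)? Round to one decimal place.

2.5 GiB

25 min = 1500 s
Audio: 384 kbps = 0.384 Mbps.
Total bitrate: 12.44 + 0.384 = 12.824 Mbps.
Stream data: 12.824 Mbps × 1500 s = 19236.0 Mb.
With 12% container overhead: ×1.12.
21,544 Mb = 2,693,040,000 bytes ÷ 1,073,741,824 = 2.508 GiB.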